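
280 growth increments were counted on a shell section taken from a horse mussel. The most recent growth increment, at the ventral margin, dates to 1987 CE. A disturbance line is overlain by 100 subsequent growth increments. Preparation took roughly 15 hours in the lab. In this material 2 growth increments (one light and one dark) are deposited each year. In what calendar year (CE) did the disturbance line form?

1937 CE

100 growth increments formed after the disturbance line.
Dividing by 2 growth increments per year: 100 / 2 = 50 years.
Counting back 50 years from 1987 CE places the disturbance line in 1987 − 50 = 1937 CE.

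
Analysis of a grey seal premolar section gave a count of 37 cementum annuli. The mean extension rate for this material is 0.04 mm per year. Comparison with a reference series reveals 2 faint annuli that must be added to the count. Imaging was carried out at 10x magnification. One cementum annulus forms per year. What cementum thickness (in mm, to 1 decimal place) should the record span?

Adjusted count: 37 + 2 = 39 cementum annuli.
39 years at 0.04 mm/year gives 0.04 × 39 = 1.6 mm.

1.6 mm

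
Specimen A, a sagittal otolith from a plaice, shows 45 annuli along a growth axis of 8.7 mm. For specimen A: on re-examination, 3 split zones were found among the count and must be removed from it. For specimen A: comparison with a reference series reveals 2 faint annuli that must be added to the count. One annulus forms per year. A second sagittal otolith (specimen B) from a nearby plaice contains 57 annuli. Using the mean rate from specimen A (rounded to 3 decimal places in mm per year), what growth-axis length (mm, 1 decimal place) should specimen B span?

11.3 mm

Specimen A: correcting the raw count gives 45 − 3 + 2 = 44 true annuli.
A: 8.7 mm over 44 years gives 8.7 / 44 ≈ 0.198 mm per year.
For B, 0.198 mm/year × 57 years = 11.3 mm.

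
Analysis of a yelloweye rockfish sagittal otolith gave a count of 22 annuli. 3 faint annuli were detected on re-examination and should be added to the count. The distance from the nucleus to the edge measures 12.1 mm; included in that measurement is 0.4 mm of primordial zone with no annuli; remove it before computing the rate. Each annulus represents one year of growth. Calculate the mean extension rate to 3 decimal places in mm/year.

True annulus count = 22 + 3 = 25.
Removing the 0.4 mm offcut leaves 12.1 − 0.4 = 11.7 mm.
Mean rate = 11.7 mm / 25 years ≈ 0.468 mm/year.

0.468 mm/year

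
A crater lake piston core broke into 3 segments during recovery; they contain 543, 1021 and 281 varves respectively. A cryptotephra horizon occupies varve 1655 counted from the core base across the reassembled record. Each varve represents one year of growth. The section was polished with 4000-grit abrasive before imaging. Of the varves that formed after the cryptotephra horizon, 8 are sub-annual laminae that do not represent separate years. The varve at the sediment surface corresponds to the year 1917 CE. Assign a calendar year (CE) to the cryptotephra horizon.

Total varves = 543 + 1021 + 281 = 1845.
The cryptotephra horizon sits at varve 1655 from the core base, so 1845 − 1655 = 190 varves formed after it.
Excluding 8 false varves: 190 − 8 = 182.
1917 − 182 = 1735 CE.

1735 CE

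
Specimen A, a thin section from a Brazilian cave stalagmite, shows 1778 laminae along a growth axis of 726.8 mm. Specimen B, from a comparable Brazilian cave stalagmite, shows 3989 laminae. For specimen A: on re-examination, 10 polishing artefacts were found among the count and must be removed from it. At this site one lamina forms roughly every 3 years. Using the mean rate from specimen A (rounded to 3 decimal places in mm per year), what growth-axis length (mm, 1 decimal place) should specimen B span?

Specimen A: adjusted count: 1778 − 10 = 1768 laminae.
Specimen A: multiplying by 3 years per lamina: 1768 × 3 = 5304 years.
A: Extension rate ≈ 726.8 / 5304 = 0.137 mm/year.
Specimen B: at 3 years per lamina, 3989 × 3 = 11967 years. Length of B = 0.137 × 11967 = 1639.5 mm.

1639.5 mm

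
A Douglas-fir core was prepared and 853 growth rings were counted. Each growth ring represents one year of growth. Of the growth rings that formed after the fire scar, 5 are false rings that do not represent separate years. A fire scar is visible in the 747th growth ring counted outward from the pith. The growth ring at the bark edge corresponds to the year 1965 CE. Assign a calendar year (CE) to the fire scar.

1864 CE

Between growth ring 747 and the bark edge there are 853 − 747 = 106 growth rings.
Removing the 5 false growth rings leaves 106 − 5 = 101 true growth rings beyond the fire scar.
The growth ring at the bark edge is 1965 CE, so the fire scar dates to 1965 − 101 = 1864 CE.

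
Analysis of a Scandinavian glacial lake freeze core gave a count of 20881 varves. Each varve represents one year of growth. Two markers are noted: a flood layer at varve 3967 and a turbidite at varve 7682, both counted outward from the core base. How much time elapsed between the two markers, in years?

3715 yr

7682 − 3967 = 3715 varves lie between the two events.
That is 3715 years at one varve per year.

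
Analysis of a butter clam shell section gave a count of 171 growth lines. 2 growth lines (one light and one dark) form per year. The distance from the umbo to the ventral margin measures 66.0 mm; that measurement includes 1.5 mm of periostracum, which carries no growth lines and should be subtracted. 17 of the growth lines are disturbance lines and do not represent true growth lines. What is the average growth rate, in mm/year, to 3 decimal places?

Correcting the raw count gives 171 − 17 = 154 true growth lines.
With 2 growth lines per year, 154 / 2 = 77 years.
The growth record spans 66.0 − 1.5 = 64.5 mm.
64.5 mm over 77 years gives 64.5 / 77 ≈ 0.838 mm/year.

0.838 mm/year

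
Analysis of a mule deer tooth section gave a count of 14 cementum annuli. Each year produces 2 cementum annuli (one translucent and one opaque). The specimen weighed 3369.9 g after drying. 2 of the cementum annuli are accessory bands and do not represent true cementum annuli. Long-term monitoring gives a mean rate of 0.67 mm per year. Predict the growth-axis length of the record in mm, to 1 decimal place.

4.0 mm

True cementum annulus count = 14 − 2 = 12.
With 2 cementum annuli per year, 12 / 2 = 6 years.
Predicted length = 0.67 mm/year × 6 years = 4.0 mm.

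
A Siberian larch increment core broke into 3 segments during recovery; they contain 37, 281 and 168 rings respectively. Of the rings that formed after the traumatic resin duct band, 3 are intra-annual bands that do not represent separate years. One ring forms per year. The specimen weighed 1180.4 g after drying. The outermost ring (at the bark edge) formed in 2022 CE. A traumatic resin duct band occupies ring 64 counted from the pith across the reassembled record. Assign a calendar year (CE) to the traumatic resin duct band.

Total rings = 37 + 281 + 168 = 486.
Between ring 64 and the bark edge there are 486 − 64 = 422 rings.
Removing the 3 false rings leaves 422 − 3 = 419 true rings beyond the traumatic resin duct band.
2022 − 419 = 1603 CE.

1603 CE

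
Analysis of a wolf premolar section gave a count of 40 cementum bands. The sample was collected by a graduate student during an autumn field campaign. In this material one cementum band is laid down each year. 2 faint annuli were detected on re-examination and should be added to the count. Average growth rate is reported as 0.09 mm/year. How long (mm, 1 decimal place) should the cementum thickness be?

Correcting the raw count gives 40 + 2 = 42 true cementum bands.
Length ≈ 0.09 × 42 = 3.8 mm.

3.8 mm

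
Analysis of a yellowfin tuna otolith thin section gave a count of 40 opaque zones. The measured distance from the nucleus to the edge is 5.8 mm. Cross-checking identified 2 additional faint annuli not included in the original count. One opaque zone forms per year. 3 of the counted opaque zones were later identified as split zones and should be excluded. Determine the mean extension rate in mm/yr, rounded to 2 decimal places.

After corrections the count is 40 − 3 + 2 = 39 opaque zones.
Extension rate ≈ 5.8 / 39 = 0.15 mm/yr.

0.15 mm/yr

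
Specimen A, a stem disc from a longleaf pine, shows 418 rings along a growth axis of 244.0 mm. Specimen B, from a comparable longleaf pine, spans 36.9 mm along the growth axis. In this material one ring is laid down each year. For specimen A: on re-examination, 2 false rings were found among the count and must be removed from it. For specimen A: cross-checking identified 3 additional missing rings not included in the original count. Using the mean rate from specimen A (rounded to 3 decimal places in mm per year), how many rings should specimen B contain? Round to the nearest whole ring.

Specimen A: after corrections the count is 418 − 2 + 3 = 419 rings.
A: 244.0 mm over 419 years gives 244.0 / 419 ≈ 0.582 mm/year.
B spans 36.9 / 0.582 = 63.40 years ≈ 63 rings.

63 rings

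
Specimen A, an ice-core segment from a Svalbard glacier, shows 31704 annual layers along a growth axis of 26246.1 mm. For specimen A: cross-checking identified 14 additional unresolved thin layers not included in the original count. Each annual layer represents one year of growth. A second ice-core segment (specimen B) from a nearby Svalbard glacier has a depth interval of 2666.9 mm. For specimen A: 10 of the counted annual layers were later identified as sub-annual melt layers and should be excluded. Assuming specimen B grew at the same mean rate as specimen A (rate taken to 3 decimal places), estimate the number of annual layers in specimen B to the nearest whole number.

Specimen A: true annual layer count = 31704 − 10 + 14 = 31708.
A: 26246.1 mm over 31708 years gives 26246.1 / 31708 ≈ 0.828 mm/yr.
B spans 2666.9 / 0.828 = 3220.89 years ≈ 3221 annual layers.

3221 annual layers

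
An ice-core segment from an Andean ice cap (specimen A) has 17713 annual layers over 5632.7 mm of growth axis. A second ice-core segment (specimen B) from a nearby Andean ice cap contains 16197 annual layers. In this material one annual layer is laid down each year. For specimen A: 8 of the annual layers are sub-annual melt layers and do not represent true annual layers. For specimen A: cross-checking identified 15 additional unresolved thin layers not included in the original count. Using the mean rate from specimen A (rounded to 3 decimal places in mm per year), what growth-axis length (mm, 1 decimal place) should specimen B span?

Specimen A: true annual layer count = 17713 − 8 + 15 = 17720.
A: Extension rate ≈ 5632.7 / 17720 = 0.318 mm per year.
For B, 0.318 mm/year × 16197 years = 5150.6 mm.

5150.6 mm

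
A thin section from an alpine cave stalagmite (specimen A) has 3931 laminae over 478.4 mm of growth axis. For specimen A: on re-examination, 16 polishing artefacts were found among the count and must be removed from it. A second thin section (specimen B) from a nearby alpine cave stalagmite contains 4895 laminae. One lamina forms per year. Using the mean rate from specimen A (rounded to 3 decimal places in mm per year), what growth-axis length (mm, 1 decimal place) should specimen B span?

Specimen A: correcting the raw count gives 3931 − 16 = 3915 true laminae.
A: Extension rate ≈ 478.4 / 3915 = 0.122 mm per year.
For B, 0.122 mm/year × 4895 years = 597.2 mm.

597.2 mm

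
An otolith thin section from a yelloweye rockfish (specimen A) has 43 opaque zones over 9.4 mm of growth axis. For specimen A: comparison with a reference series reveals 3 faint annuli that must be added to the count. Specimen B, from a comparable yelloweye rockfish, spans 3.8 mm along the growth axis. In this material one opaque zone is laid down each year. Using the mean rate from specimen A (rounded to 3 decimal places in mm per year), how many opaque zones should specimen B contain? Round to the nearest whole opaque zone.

19 opaque zones

Specimen A: correcting the raw count gives 43 + 3 = 46 true opaque zones.
A: Extension rate ≈ 9.4 / 46 = 0.204 mm/yr.
For B, 3.8 / 0.204 = 18.63 years ≈ 19 opaque zones.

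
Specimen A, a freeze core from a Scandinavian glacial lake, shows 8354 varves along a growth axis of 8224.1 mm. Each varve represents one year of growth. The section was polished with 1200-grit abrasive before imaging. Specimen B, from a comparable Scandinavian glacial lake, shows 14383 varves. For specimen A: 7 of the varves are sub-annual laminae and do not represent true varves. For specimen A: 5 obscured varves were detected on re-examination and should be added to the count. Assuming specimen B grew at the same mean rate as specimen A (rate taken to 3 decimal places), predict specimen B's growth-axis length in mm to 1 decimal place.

14167.3 mm

Specimen A: adjusted count: 8354 − 7 + 5 = 8352 varves.
A: Extension rate ≈ 8224.1 / 8352 = 0.985 mm/yr.
For B, 0.985 mm/year × 14383 years = 14167.3 mm.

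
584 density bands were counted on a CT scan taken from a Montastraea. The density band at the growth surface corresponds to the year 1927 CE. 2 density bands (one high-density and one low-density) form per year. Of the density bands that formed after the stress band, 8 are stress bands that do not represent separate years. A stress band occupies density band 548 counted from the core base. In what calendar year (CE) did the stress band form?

Between density band 548 and the growth surface there are 584 − 548 = 36 density bands.
Excluding 8 false density bands: 36 − 8 = 28.
With 2 density bands per year, 28 / 2 = 14 years.
1927 − 14 = 1913 CE.

1913 CE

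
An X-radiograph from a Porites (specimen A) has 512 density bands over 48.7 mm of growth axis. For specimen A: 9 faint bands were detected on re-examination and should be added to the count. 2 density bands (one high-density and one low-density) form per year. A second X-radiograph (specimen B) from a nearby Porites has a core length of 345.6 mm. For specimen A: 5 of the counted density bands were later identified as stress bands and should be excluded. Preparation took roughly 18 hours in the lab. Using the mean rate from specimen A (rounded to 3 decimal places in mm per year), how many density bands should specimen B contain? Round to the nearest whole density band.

3657 density bands

Specimen A: adjusted count: 512 − 5 + 9 = 516 density bands.
Specimen A: with 2 density bands per year, 516 / 2 = 258 years.
A: Mean rate = 48.7 mm / 258 years ≈ 0.189 mm/year.
Specimen B: 345.6 mm / 0.189 mm per year = 1828.57 years; at 2 density bands per year that is 1828.57 × 2 ≈ 3657 density bands.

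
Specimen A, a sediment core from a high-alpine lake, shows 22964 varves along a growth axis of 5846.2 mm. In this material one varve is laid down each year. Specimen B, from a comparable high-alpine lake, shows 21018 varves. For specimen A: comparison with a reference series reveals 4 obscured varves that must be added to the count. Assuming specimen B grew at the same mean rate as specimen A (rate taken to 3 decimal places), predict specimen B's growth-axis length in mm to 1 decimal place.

Specimen A: true varve count = 22964 + 4 = 22968.
A: Mean rate = 5846.2 mm / 22968 years ≈ 0.255 mm/yr.
B's length ≈ 0.255 × 21018 = 5359.6 mm.

5359.6 mm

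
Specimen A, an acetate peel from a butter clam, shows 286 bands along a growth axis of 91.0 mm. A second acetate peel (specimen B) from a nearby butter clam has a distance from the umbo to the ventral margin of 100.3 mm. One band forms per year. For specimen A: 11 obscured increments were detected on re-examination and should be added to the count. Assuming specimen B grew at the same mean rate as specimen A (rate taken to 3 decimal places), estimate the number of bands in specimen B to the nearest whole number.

Specimen A: adjusted count: 286 + 11 = 297 bands.
A: Extension rate ≈ 91.0 / 297 = 0.306 mm/year.
Specimen B: 100.3 mm / 0.306 mm per year = 327.78 years ≈ 328 bands.

328 bands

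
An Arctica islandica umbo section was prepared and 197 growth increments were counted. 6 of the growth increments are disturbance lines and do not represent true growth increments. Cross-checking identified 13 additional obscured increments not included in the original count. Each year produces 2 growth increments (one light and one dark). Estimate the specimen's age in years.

102 years

After corrections the count is 197 − 6 + 13 = 204 growth increments.
With 2 growth increments per year, 204 / 2 = 102 years.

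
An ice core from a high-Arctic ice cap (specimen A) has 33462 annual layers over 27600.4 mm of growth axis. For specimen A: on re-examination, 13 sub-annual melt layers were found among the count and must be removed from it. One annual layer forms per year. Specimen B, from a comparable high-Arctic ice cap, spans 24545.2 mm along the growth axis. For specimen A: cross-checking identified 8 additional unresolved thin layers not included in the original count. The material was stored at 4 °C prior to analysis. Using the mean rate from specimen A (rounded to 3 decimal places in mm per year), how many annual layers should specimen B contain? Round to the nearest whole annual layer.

29752 annual layers

Specimen A: after corrections the count is 33462 − 13 + 8 = 33457 annual layers.
A: Mean rate = 27600.4 mm / 33457 years ≈ 0.825 mm/yr.
B spans 24545.2 / 0.825 = 29751.76 years ≈ 29752 annual layers.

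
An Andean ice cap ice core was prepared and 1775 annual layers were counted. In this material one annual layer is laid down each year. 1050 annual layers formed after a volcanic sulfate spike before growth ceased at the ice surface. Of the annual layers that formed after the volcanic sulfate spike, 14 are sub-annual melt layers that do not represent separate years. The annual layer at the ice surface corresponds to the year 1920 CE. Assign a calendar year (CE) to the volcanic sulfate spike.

1050 annual layers post-date the volcanic sulfate spike.
Removing the 14 false annual layers leaves 1050 − 14 = 1036 true annual layers beyond the volcanic sulfate spike.
Counting back 1036 years from 1920 CE places the volcanic sulfate spike in 1920 − 1036 = 884 CE.

884 CE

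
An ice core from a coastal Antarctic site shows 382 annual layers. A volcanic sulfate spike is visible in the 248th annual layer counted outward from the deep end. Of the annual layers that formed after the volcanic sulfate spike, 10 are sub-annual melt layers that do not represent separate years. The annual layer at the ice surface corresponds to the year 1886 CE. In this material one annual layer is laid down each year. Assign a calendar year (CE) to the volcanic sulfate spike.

The volcanic sulfate spike sits at annual layer 248 from the deep end, so 382 − 248 = 134 annual layers formed after it.
134 − 10 false = 124 true annual layers after the volcanic sulfate spike.
Counting back 124 years from 1886 CE places the volcanic sulfate spike in 1886 − 124 = 1762 CE.

1762 CE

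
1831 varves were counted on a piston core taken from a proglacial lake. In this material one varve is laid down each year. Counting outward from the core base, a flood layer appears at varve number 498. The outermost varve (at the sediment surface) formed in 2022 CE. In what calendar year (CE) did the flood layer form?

The flood layer sits at varve 498 from the core base, so 1831 − 498 = 1333 varves formed after it.
2022 − 1333 = 689 CE.

689 CE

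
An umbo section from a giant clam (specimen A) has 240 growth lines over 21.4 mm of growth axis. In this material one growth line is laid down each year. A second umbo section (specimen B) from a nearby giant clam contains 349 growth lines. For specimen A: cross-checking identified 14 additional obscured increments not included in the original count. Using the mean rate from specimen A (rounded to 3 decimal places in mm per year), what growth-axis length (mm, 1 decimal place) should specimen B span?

Specimen A: adjusted count: 240 + 14 = 254 growth lines.
A: 21.4 mm over 254 years gives 21.4 / 254 ≈ 0.084 mm/year.
Length of B = 0.084 × 349 = 29.3 mm.

29.3 mm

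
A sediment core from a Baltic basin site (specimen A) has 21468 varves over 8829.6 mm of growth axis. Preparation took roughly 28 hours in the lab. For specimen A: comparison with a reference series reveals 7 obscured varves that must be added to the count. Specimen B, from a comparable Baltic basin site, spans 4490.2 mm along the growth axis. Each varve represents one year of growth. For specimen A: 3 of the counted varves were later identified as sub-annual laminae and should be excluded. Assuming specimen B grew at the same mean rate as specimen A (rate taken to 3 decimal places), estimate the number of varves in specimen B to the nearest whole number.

10925 varves

Specimen A: adjusted count: 21468 − 3 + 7 = 21472 varves.
A: Extension rate ≈ 8829.6 / 21472 = 0.411 mm per year.
B spans 4490.2 / 0.411 = 10925.06 years ≈ 10925 varves.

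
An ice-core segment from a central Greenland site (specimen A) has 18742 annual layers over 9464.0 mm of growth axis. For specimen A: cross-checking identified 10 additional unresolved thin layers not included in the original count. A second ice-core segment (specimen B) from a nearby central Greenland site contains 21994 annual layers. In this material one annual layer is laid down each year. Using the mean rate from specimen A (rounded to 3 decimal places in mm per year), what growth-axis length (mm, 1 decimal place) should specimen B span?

Specimen A: after corrections the count is 18742 + 10 = 18752 annual layers.
A: 9464.0 mm over 18752 years gives 9464.0 / 18752 ≈ 0.505 mm/year.
Length of B = 0.505 × 21994 = 11107.0 mm.

11107.0 mm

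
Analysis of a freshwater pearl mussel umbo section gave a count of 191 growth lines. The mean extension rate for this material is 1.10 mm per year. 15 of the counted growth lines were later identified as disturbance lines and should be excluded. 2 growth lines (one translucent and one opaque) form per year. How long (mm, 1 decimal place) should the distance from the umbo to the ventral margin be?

After corrections the count is 191 − 15 = 176 growth lines.
Dividing by 2 growth lines per year: 176 / 2 = 88 years.
Length ≈ 1.10 × 88 = 96.8 mm.

96.8 mm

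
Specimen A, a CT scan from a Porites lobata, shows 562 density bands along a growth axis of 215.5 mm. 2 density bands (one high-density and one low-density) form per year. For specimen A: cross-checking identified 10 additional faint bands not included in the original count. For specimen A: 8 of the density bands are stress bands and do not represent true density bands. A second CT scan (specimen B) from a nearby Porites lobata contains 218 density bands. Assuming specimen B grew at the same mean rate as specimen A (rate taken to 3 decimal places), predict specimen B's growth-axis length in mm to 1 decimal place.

83.3 mm

Specimen A: adjusted count: 562 − 8 + 10 = 564 density bands.
Specimen A: with 2 density bands per year, 564 / 2 = 282 years.
A: Mean rate = 215.5 mm / 282 years ≈ 0.764 mm/year.
Specimen B: 218 density bands at 2 per year is 218 / 2 = 109 years. Length of B = 0.764 × 109 = 83.3 mm.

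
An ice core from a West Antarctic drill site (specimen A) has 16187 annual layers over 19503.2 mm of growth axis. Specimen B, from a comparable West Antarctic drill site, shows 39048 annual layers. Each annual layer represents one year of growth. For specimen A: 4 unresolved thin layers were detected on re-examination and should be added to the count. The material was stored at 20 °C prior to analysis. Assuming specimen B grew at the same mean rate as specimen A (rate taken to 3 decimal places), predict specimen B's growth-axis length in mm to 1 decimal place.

47052.8 mm

Specimen A: after corrections the count is 16187 + 4 = 16191 annual layers.
A: Mean rate = 19503.2 mm / 16191 years ≈ 1.205 mm/yr.
For B, 1.205 mm/year × 39048 years = 47052.8 mm.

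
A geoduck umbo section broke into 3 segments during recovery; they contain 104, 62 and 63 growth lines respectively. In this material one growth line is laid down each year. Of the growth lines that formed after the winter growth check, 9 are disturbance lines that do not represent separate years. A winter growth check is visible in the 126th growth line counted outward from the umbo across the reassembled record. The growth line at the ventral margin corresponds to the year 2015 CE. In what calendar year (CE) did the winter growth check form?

1921 CE

Total growth lines = 104 + 62 + 63 = 229.
229 − 126 = 103 growth lines lie beyond the winter growth check toward the ventral margin.
Removing the 9 false growth lines leaves 103 − 9 = 94 true growth lines beyond the winter growth check.
Counting back 94 years from 2015 CE places the winter growth check in 2015 − 94 = 1921 CE.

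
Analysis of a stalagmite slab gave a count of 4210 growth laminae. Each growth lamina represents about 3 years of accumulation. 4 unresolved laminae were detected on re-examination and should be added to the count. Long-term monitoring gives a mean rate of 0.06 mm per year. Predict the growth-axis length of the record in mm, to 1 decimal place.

758.5 mm

Correcting the raw count gives 4210 + 4 = 4214 true growth laminae.
At 3 years per growth lamina, 4214 × 3 = 12642 years.
Length ≈ 0.06 × 12642 = 758.5 mm.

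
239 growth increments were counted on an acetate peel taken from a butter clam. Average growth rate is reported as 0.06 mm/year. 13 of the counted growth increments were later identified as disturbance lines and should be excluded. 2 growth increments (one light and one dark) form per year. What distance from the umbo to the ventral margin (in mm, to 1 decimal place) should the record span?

6.8 mm

True growth increment count = 239 − 13 = 226.
With 2 growth increments per year, 226 / 2 = 113 years.
Predicted length = 0.06 mm/year × 113 years = 6.8 mm.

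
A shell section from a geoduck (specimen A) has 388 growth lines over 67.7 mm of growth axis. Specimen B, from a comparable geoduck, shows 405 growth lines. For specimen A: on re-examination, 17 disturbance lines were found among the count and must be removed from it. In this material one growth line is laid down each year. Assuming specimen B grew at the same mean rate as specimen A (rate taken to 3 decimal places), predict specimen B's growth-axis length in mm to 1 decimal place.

Specimen A: true growth line count = 388 − 17 = 371.
A: Extension rate ≈ 67.7 / 371 = 0.182 mm/yr.
For B, 0.182 mm/year × 405 years = 73.7 mm.

73.7 mm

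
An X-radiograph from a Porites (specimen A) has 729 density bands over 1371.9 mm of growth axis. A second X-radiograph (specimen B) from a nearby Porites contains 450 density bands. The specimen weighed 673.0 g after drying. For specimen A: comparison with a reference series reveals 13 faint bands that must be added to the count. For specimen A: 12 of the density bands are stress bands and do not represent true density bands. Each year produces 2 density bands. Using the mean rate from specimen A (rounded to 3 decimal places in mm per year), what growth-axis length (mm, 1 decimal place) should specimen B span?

845.8 mm

Specimen A: true density band count = 729 − 12 + 13 = 730.
Specimen A: dividing by 2 density bands per year: 730 / 2 = 365 years.
A: Extension rate ≈ 1371.9 / 365 = 3.759 mm/year.
Specimen B: with 2 density bands per year, 450 / 2 = 225 years. For B, 3.759 mm/year × 225 years = 845.8 mm.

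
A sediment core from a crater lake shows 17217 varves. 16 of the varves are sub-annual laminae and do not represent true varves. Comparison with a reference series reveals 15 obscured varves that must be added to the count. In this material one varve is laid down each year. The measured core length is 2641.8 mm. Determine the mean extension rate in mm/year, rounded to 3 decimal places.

Correcting the raw count gives 17217 − 16 + 15 = 17216 true varves.
2641.8 mm over 17216 years gives 2641.8 / 17216 ≈ 0.153 mm/year.

0.153 mm/year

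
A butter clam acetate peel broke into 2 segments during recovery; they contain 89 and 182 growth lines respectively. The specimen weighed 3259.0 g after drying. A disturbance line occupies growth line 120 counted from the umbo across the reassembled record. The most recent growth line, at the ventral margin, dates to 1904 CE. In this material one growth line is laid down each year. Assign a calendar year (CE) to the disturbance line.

Total growth lines = 89 + 182 = 271.
271 − 120 = 151 growth lines lie beyond the disturbance line toward the ventral margin.
Counting back 151 years from 1904 CE places the disturbance line in 1904 − 151 = 1753 CE.

1753 CE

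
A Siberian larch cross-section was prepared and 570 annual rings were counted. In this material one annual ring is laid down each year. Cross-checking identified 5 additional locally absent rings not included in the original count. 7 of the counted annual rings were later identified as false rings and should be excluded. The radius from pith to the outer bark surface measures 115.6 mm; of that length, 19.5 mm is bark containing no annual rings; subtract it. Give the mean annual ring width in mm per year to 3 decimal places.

0.169 mm per year

Adjusted count: 570 − 7 + 5 = 568 annual rings.
Net length = 115.6 − 19.5 = 96.1 mm.
96.1 mm over 568 years gives 96.1 / 568 ≈ 0.169 mm per year.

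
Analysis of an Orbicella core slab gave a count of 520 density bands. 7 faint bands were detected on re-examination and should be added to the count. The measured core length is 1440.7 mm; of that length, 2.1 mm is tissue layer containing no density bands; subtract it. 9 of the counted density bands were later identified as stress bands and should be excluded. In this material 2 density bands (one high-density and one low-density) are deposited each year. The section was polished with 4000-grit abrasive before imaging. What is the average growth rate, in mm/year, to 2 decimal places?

Adjusted count: 520 − 9 + 7 = 518 density bands.
With 2 density bands per year, 518 / 2 = 259 years.
The growth record spans 1440.7 − 2.1 = 1438.6 mm.
1438.6 mm over 259 years gives 1438.6 / 259 ≈ 5.55 mm/year.

5.55 mm/year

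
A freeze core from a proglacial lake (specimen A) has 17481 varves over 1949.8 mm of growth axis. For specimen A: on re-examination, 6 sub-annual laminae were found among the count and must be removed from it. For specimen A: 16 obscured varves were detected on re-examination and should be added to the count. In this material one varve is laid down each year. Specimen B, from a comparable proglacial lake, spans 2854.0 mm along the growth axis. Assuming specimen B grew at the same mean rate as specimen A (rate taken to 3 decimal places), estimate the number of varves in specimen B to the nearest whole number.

Specimen A: after corrections the count is 17481 − 6 + 16 = 17491 varves.
A: Mean rate = 1949.8 mm / 17491 years ≈ 0.111 mm/yr.
For B, 2854.0 / 0.111 = 25711.71 years ≈ 25712 varves.

25712 varves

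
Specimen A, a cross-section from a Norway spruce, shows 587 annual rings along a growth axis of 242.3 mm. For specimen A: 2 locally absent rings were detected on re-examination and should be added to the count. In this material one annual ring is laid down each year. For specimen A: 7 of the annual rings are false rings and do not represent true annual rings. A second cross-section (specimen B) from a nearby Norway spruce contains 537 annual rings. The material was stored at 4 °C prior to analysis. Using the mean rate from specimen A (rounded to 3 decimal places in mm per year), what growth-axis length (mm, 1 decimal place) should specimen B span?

Specimen A: true annual ring count = 587 − 7 + 2 = 582.
A: Extension rate ≈ 242.3 / 582 = 0.416 mm/year.
Length of B = 0.416 × 537 = 223.4 mm.

223.4 mm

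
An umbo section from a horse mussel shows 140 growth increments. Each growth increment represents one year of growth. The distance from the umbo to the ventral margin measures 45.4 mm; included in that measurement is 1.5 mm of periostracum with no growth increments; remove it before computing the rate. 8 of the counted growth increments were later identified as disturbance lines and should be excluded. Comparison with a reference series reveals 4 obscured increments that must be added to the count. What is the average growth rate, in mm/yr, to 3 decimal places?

Adjusted count: 140 − 8 + 4 = 136 growth increments.
Removing the 1.5 mm offcut leaves 45.4 − 1.5 = 43.9 mm.
43.9 mm over 136 years gives 43.9 / 136 ≈ 0.323 mm/yr.

0.323 mm/yr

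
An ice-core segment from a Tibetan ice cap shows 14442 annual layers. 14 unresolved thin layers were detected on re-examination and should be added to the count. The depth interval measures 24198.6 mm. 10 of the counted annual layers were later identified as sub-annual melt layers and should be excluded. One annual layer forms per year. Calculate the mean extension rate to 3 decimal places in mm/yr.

After corrections the count is 14442 − 10 + 14 = 14446 annual layers.
Mean rate = 24198.6 mm / 14446 years ≈ 1.675 mm/yr.

1.675 mm/yr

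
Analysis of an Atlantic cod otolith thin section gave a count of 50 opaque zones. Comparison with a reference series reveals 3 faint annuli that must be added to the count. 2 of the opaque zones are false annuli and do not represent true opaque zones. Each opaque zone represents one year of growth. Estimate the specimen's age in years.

Adjusted count: 50 − 2 + 3 = 51 opaque zones.
One opaque zone per year makes the duration 51 years.

51 yr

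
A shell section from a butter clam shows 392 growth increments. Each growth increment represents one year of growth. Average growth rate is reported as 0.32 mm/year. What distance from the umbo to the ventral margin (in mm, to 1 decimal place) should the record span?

125.4 mm

392 years of growth are recorded.
392 years at 0.32 mm/year gives 0.32 × 392 = 125.4 mm.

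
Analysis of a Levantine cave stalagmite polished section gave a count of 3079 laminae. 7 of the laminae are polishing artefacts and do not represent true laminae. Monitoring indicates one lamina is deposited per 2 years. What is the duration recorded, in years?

Adjusted count: 3079 − 7 = 3072 laminae.
Multiplying by 2 years per lamina: 3072 × 2 = 6144 years.

6144 years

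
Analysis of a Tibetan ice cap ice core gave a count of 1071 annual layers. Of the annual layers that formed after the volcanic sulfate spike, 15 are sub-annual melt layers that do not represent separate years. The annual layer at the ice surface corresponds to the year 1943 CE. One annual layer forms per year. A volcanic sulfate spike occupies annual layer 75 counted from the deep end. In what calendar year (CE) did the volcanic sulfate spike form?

962 CE

Between annual layer 75 and the ice surface there are 1071 − 75 = 996 annual layers.
Excluding 15 false annual layers: 996 − 15 = 981.
The annual layer at the ice surface is 1943 CE, so the volcanic sulfate spike dates to 1943 − 981 = 962 CE.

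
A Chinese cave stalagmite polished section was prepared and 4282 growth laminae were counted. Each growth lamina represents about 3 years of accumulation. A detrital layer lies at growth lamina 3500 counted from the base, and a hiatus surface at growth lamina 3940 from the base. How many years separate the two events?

3940 − 3500 = 440 growth laminae lie between the two events.
At 3 years per growth lamina, 440 × 3 = 1320 years.

1320 years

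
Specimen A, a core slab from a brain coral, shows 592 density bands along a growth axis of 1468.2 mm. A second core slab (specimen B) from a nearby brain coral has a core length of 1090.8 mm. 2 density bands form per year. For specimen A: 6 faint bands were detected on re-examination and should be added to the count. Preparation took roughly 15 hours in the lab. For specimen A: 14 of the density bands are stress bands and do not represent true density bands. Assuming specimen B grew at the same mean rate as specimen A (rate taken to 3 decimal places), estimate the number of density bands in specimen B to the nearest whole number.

Specimen A: true density band count = 592 − 14 + 6 = 584.
Specimen A: 584 density bands at 2 per year is 584 / 2 = 292 years.
A: Extension rate ≈ 1468.2 / 292 = 5.028 mm/year.
For B, 1090.8 / 5.028 = 216.95 years; at 2 density bands per year that is 216.95 × 2 ≈ 434 density bands.

434 density bands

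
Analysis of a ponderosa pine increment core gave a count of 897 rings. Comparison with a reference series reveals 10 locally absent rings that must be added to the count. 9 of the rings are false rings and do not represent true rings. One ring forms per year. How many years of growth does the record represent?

898 years

True ring count = 897 − 9 + 10 = 898.
At one ring per year, that is 898 years.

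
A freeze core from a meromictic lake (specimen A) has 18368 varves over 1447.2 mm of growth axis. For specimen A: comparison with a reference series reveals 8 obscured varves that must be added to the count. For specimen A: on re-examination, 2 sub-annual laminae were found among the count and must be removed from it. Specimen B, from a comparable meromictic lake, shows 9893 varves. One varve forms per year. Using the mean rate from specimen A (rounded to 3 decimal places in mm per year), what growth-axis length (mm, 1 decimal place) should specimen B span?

781.5 mm

Specimen A: after corrections the count is 18368 − 2 + 8 = 18374 varves.
A: 1447.2 mm over 18374 years gives 1447.2 / 18374 ≈ 0.079 mm/yr.
Length of B = 0.079 × 9893 = 781.5 mm.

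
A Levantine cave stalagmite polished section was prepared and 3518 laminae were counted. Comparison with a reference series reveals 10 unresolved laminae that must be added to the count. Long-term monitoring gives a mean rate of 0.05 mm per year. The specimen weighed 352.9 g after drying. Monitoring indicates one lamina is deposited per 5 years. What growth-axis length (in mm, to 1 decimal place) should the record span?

True lamina count = 3518 + 10 = 3528.
3528 laminae at 5 years each span 3528 × 5 = 17640 years.
Predicted length = 0.05 mm/year × 17640 years = 882.0 mm.

882.0 mm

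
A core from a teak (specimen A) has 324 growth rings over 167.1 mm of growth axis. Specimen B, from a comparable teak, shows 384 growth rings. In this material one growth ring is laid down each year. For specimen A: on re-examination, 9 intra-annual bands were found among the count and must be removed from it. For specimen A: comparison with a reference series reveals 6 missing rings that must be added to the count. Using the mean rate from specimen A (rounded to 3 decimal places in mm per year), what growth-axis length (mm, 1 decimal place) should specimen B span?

200.1 mm

Specimen A: adjusted count: 324 − 9 + 6 = 321 growth rings.
A: 167.1 mm over 321 years gives 167.1 / 321 ≈ 0.521 mm per year.
Length of B = 0.521 × 384 = 200.1 mm.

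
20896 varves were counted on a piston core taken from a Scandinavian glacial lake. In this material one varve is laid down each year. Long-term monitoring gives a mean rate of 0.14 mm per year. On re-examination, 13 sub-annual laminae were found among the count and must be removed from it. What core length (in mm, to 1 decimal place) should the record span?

2923.6 mm

After corrections the count is 20896 − 13 = 20883 varves.
20883 years at 0.14 mm/year gives 0.14 × 20883 = 2923.6 mm.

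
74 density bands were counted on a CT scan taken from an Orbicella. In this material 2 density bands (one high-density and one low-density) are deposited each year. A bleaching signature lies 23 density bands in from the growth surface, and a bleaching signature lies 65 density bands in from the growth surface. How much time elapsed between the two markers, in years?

The two markers are separated by 65 − 23 = 42 density bands.
Dividing by 2 density bands per year: 42 / 2 = 21 years.

21 years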